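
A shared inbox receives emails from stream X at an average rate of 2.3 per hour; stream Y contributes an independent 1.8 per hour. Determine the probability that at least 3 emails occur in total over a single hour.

Independent Poisson processes superpose: combined rate λ = 2.3 + 1.8 = 4.1 per hour.
So μ = 4.1.
P(N ≥ 3) = 1 − P(N ≤ 2) ≈ 0.7762.

0.7762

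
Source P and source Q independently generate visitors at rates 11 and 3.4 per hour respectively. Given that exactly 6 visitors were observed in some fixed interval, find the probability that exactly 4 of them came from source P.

0.2847

Given the total, each event is independently from source P with probability p = λ_P/(λ_P+λ_Q) = 11/14.4 ≈ 0.7639.
So K ~ Binomial(6, 11/14.4): P(K = 4) = C(6,4) · (11/14.4)^4 · (3.4/14.4)^2 ≈ 0.2847.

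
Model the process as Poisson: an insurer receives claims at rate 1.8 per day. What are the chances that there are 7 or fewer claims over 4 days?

0.5689

Over the interval, μ = 1.8 × 4 = 7.2 (4 days).
P(N ≤ 7) = Σ_{j=0}^{7} e^(−μ) μ^j/j! ≈ 0.5689.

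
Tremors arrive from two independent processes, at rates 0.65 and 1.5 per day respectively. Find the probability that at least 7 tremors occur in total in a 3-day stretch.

Independent Poisson processes superpose: combined rate λ = 0.65 + 1.5 = 2.15 per day.
Over the interval, μ = 2.15 × 3 = 6.45 (a 3-day stretch = 3 days).
P(N ≥ 7) = 1 − P(N ≤ 6) ≈ 0.4656.

0.4656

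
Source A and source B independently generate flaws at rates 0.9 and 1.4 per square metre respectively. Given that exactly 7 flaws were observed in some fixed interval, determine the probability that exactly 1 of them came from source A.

Given the total, each event is independently from source A with probability p = λ_A/(λ_A+λ_B) = 0.9/2.3 ≈ 0.3913.
So K ~ Binomial(7, 0.9/2.3): P(K = 1) = C(7,1) · (0.9/2.3)^1 · (1.4/2.3)^6 ≈ 0.1393.

0.1393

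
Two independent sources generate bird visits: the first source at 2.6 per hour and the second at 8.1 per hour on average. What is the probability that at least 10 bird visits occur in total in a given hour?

Independent Poisson processes superpose: combined rate λ = 2.6 + 8.1 = 10.7 per hour.
So μ = 10.7.
P(N ≥ 10) = 1 − P(N ≤ 9) ≈ 0.6261.

0.6261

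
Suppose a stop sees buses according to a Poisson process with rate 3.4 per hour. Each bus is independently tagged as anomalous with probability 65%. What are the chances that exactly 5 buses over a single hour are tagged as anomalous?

Thinning: the buses that are tagged as anomalous themselves form a Poisson process with rate 0.65 × 3.4 = 2.21 per hour.
So μ = 2.21.
P(N = 5) = e^(−2.21) · 2.21^5/5! ≈ 0.0482.

0.0482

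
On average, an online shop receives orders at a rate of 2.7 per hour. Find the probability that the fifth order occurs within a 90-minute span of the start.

0.3809

Over the interval, μ = 2.7 × 1.5 = 4.05 (a 90-minute span = 1.5 hours).
The fifth arrival falls in the interval iff at least 5 events occur there: P(S_5 ≤ t) = P(N ≥ 5) = 1 − P(N ≤ 4) ≈ 0.3809.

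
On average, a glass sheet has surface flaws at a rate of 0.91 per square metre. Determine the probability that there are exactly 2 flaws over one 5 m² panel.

0.1094

Over the interval, μ = 0.91 × 5 = 4.55 (a 5 m² panel = 5 square metres).
P(N = 2) = e^(−μ) μ^2/2! = e^(−4.55) · 4.55^2/2 ≈ 0.1094.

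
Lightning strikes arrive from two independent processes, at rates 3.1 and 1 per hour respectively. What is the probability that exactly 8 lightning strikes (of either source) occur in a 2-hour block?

Independent Poisson processes superpose: combined rate λ = 3.1 + 1 = 4.1 per hour.
Over the interval, μ = 4.1 × 2 = 8.2 (a 2-hour block = 2 hours).
P(N = 8) = e^(−8.2) · 8.2^8/8! ≈ 0.1392.

0.1392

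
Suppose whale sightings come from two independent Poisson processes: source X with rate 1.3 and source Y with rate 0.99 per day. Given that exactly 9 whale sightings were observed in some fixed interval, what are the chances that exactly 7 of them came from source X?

Given the total, each event is independently from source X with probability p = λ_X/(λ_X+λ_Y) = 1.3/2.29 ≈ 0.5677.
So K ~ Binomial(9, 1.3/2.29): P(K = 7) = C(9,7) · (1.3/2.29)^7 · (0.99/2.29)^2 ≈ 0.1278.

0.1278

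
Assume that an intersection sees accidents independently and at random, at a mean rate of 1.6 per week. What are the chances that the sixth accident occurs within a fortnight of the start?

0.1054

Over the interval, μ = 1.6 × 2 = 3.2 (a fortnight = 2 weeks).
The sixth arrival falls in the interval iff at least 6 events occur there: P(S_6 ≤ t) = P(N ≥ 6) = 1 − P(N ≤ 5) ≈ 0.1054.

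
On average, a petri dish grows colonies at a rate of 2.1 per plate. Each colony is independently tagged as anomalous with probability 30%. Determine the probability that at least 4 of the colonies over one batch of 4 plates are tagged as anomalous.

Thinning: the colonies that are tagged as anomalous themselves form a Poisson process with rate 0.3 × 2.1 = 0.63 per plate.
Over the interval, μ = 0.63 × 4 = 2.52 (a batch of 4 plates = 4 plates).
P(N ≥ 4) = 1 − P(N ≤ 3) ≈ 0.2467.

0.2467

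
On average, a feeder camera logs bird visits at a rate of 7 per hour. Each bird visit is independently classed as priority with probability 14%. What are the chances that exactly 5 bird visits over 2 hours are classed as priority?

Thinning: the bird visits that are classed as priority themselves form a Poisson process with rate 0.14 × 7 = 0.98 per hour.
Over the interval, μ = 0.98 × 2 = 1.96 (2 hours).
P(N = 5) = e^(−1.96) · 1.96^5/5! ≈ 0.0340.

0.0340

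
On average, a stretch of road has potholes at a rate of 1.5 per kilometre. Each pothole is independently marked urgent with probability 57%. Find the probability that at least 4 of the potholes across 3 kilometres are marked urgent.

Thinning: the potholes that are marked urgent themselves form a Poisson process with rate 0.57 × 1.5 = 0.855 per kilometre.
Over the interval, μ = 0.855 × 3 = 2.565 (3 kilometres).
P(N ≥ 4) = 1 − P(N ≤ 3) ≈ 0.2564.

0.2564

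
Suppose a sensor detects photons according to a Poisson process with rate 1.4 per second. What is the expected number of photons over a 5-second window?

E[N] = λt = 1.4 × 5 = 7 (a 5-second window = 5 seconds).

7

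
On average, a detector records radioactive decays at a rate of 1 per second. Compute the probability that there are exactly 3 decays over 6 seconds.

Over the interval, μ = 1 × 6 = 6 (6 seconds).
P(N = 3) = e^(−μ) μ^3/3! = e^(−6) · 6^3/6 ≈ 0.0892.

0.0892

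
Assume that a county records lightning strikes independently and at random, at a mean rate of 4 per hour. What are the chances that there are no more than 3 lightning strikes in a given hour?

0.4335

With mean μ = 4 per hour,
P(N ≤ 3) = Σ_{j=0}^{3} e^(−μ) μ^j/j! ≈ 0.4335.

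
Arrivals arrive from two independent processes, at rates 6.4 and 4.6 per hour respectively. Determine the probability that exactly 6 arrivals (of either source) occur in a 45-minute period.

0.1144

Independent Poisson processes superpose: combined rate λ = 6.4 + 4.6 = 11 per hour.
Over the interval, μ = 11 × 0.75 = 8.25 (a 45-minute period = 0.75 hours).
P(N = 6) = e^(−8.25) · 8.25^6/6! ≈ 0.1144.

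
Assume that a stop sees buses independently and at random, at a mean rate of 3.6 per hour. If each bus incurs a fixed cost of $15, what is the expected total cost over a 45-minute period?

$40.5

E[N] = 3.6 × 0.75 = 2.7 (a 45-minute period = 0.75 hours); E[cost] = 2.7 × $15 = $40.5.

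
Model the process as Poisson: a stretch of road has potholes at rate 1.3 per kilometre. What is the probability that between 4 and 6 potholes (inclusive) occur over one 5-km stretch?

0.4147

Over the interval, μ = 1.3 × 5 = 6.5 (a 5-km stretch = 5 kilometres).
P(4 ≤ N ≤ 6) = Σ_{j=4}^{6} e^(−6.5) · 6.5^j/j! ≈ 0.4147.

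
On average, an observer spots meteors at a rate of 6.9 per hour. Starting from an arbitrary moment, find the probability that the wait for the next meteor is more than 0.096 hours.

The wait for the next event is exponential with rate λ = 6.9 per hour.
P(T > 0.096) = e^(−λt) = e^(−6.9 × 0.096) = e^(−0.6624) ≈ 0.5156.

0.5156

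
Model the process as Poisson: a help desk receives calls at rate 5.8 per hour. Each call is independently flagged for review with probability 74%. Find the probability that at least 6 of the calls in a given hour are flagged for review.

Thinning: the calls that are flagged for review themselves form a Poisson process with rate 0.74 × 5.8 = 4.292 per hour.
So μ = 4.292.
P(N ≥ 6) = 1 − P(N ≤ 5) ≈ 0.2620.

0.2620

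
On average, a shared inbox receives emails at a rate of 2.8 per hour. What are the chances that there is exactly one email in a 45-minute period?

0.2572

Over the interval, μ = 2.8 × 0.75 = 2.1 (a 45-minute period = 0.75 hours).
P(N = 1) = e^(−μ) μ^1/1! = e^(−2.1) · 2.1^1/1 ≈ 0.2572.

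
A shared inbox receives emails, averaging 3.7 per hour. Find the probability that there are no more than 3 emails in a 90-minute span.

0.1961

Over the interval, μ = 3.7 × 1.5 = 5.55 (a 90-minute span = 1.5 hours).
P(N ≤ 3) = Σ_{j=0}^{3} e^(−μ) μ^j/j! ≈ 0.1961.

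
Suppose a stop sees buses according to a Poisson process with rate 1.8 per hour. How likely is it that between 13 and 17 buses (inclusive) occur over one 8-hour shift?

0.4772

Over the interval, μ = 1.8 × 8 = 14.4 (an 8-hour shift = 8 hours).
P(13 ≤ N ≤ 17) = Σ_{j=13}^{17} e^(−14.4) · 14.4^j/j! ≈ 0.4772.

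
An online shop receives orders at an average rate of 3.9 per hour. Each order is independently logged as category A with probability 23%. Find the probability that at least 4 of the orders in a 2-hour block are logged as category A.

Thinning: the orders that are logged as category A themselves form a Poisson process with rate 0.23 × 3.9 = 0.897 per hour.
Over the interval, μ = 0.897 × 2 = 1.794 (a 2-hour block = 2 hours).
P(N ≥ 4) = 1 − P(N ≤ 3) ≈ 0.1077.

0.1077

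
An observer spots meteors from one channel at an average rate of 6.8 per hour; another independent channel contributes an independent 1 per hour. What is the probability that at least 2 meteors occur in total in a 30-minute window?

Independent Poisson processes superpose: combined rate λ = 6.8 + 1 = 7.8 per hour.
Over the interval, μ = 7.8 × 0.5 = 3.9 (a 30-minute window = 0.5 hours).
P(N ≥ 2) = 1 − P(N ≤ 1) ≈ 0.9008.

0.9008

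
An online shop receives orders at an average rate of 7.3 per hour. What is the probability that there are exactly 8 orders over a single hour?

0.1351

With mean μ = 7.3 per hour,
P(N = 8) = e^(−μ) μ^8/8! = e^(−7.3) · 7.3^8/40320 ≈ 0.1351.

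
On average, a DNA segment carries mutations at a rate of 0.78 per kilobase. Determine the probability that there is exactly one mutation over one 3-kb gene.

Over the interval, μ = 0.78 × 3 = 2.34 (a 3-kb gene = 3 kilobases).
P(N = 1) = e^(−μ) μ^1/1! = e^(−2.34) · 2.34^1/1 ≈ 0.2254.

0.2254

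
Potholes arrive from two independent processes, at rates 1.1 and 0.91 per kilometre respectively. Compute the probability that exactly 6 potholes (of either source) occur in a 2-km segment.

0.1052

Independent Poisson processes superpose: combined rate λ = 1.1 + 0.91 = 2.01 per kilometre.
Over the interval, μ = 2.01 × 2 = 4.02 (a 2-km segment = 2 kilometres).
P(N = 6) = e^(−4.02) · 4.02^6/6! ≈ 0.1052.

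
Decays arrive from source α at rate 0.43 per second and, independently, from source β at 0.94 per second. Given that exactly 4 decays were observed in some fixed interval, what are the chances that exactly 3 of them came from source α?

0.0849

Given the total, each event is independently from source α with probability p = λ_α/(λ_α+λ_β) = 0.43/1.37 ≈ 0.3139.
So K ~ Binomial(4, 0.43/1.37): P(K = 3) = C(4,3) · (0.43/1.37)^3 · (0.94/1.37)^1 ≈ 0.0849.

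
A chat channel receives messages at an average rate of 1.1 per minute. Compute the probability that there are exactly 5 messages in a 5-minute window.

Over the interval, μ = 1.1 × 5 = 5.5 (a 5-minute window = 5 minutes).
P(N = 5) = e^(−μ) μ^5/5! = e^(−5.5) · 5.5^5/120 ≈ 0.1714.

0.1714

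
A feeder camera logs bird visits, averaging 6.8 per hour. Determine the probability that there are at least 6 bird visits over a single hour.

With mean μ = 6.8 per hour,
P(N ≥ 6) = 1 − P(N ≤ 5) = 1 − Σ_{j=0}^{5} e^(−μ) μ^j/j! ≈ 0.6730.

0.6730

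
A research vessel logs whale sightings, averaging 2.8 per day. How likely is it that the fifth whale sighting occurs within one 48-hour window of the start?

0.6578

Over the interval, μ = 2.8 × 2 = 5.6 (a 48-hour window = 2 days).
The fifth arrival falls in the interval iff at least 5 events occur there: P(S_5 ≤ t) = P(N ≥ 5) = 1 − P(N ≤ 4) ≈ 0.6578.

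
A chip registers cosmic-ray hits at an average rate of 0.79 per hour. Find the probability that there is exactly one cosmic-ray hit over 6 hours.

0.0414

Over the interval, μ = 0.79 × 6 = 4.74 (6 hours).
P(N = 1) = e^(−μ) μ^1/1! = e^(−4.74) · 4.74^1/1 ≈ 0.0414.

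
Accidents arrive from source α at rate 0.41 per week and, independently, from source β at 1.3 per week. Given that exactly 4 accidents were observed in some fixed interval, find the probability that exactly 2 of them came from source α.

Given the total, each event is independently from source α with probability p = λ_α/(λ_α+λ_β) = 0.41/1.71 ≈ 0.2398.
So K ~ Binomial(4, 0.41/1.71): P(K = 2) = C(4,2) · (0.41/1.71)^2 · (1.3/1.71)^2 ≈ 0.1994.

0.1994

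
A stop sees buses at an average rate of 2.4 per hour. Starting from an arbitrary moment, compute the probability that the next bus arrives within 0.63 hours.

Inter-arrival times are exponential with rate λ = 2.4 per hour.
P(T ≤ 0.63) = 1 − e^(−λt) = 1 − e^(−2.4 × 0.63) = 1 − e^(−1.512) ≈ 0.7795.

0.7795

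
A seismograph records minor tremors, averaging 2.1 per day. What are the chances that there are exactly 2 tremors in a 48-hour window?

0.1323

Over the interval, μ = 2.1 × 2 = 4.2 (a 48-hour window = 2 days).
P(N = 2) = e^(−μ) μ^2/2! = e^(−4.2) · 4.2^2/2 ≈ 0.1323.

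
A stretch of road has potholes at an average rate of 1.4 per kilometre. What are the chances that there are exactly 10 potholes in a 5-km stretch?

0.0710

Over the interval, μ = 1.4 × 5 = 7 (a 5-km stretch = 5 kilometres).
P(N = 10) = e^(−μ) μ^10/10! = e^(−7) · 7^10/3628800 ≈ 0.0710.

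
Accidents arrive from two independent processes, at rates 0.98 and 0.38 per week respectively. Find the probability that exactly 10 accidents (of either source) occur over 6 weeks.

Independent Poisson processes superpose: combined rate λ = 0.98 + 0.38 = 1.36 per week.
Over the interval, μ = 1.36 × 6 = 8.16 (6 weeks).
P(N = 10) = e^(−8.16) · 8.16^10/10! ≈ 0.1031.

0.1031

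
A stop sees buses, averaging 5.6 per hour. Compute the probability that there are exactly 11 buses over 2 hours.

Over the interval, μ = 5.6 × 2 = 11.2 (2 hours).
P(N = 11) = e^(−μ) μ^11/11! = e^(−11.2) · 11.2^11/39916800 ≈ 0.1192.

0.1192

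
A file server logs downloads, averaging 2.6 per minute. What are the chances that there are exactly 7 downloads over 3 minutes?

0.1428

Over the interval, μ = 2.6 × 3 = 7.8 (3 minutes).
P(N = 7) = e^(−μ) μ^7/7! = e^(−7.8) · 7.8^7/5040 ≈ 0.1428.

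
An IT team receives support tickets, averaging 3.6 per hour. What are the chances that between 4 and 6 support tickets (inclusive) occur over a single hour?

With mean μ = 3.6 per hour,
P(4 ≤ N ≤ 6) = Σ_{j=4}^{6} e^(−3.6) · 3.6^j/j! ≈ 0.4115.

0.4115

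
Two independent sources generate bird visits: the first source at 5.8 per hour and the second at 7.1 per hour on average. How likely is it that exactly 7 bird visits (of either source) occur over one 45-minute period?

0.0989

Independent Poisson processes superpose: combined rate λ = 5.8 + 7.1 = 12.9 per hour.
Over the interval, μ = 12.9 × 0.75 = 9.675 (a 45-minute period = 0.75 hours).
P(N = 7) = e^(−9.675) · 9.675^7/7! ≈ 0.0989.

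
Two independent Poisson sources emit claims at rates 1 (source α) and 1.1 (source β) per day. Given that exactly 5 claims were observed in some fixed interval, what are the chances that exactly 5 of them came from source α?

Given the total, each event is independently from source α with probability p = λ_α/(λ_α+λ_β) = 1/2.1 ≈ 0.4762.
So K ~ Binomial(5, 1/2.1): P(K = 5) = C(5,5) · (1/2.1)^5 · (1.1/2.1)^0 ≈ 0.0245.

0.0245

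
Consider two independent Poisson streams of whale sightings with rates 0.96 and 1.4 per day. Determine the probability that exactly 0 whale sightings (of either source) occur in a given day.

0.0944

Independent Poisson processes superpose: combined rate λ = 0.96 + 1.4 = 2.36 per day.
So μ = 2.36.
P(N = 0) = e^(−2.36) · 2.36^0/0! ≈ 0.0944.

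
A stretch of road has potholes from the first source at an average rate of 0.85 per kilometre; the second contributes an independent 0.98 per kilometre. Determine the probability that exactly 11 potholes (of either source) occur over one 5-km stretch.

0.1002

Independent Poisson processes superpose: combined rate λ = 0.85 + 0.98 = 1.83 per kilometre.
Over the interval, μ = 1.83 × 5 = 9.15 (a 5-km stretch = 5 kilometres).
P(N = 11) = e^(−9.15) · 9.15^11/11! ≈ 0.1002.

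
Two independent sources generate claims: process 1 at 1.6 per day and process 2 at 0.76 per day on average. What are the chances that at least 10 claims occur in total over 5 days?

Independent Poisson processes superpose: combined rate λ = 1.6 + 0.76 = 2.36 per day.
Over the interval, μ = 2.36 × 5 = 11.8 (5 days).
P(N ≥ 10) = 1 − P(N ≤ 9) ≈ 0.7397.

0.7397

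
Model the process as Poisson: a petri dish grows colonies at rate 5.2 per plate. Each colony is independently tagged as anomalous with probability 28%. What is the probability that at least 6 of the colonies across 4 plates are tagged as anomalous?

Thinning: the colonies that are tagged as anomalous themselves form a Poisson process with rate 0.28 × 5.2 = 1.456 per plate.
Over the interval, μ = 1.456 × 4 = 5.824 (4 plates).
P(N ≥ 6) = 1 − P(N ≤ 5) ≈ 0.5257.

0.5257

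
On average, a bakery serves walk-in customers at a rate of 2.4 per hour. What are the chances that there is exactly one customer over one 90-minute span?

0.0984

Over the interval, μ = 2.4 × 1.5 = 3.6 (a 90-minute span = 1.5 hours).
P(N = 1) = e^(−μ) μ^1/1! = e^(−3.6) · 3.6^1/1 ≈ 0.0984.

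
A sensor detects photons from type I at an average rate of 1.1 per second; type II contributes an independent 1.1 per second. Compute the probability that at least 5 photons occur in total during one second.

Independent Poisson processes superpose: combined rate λ = 1.1 + 1.1 = 2.2 per second.
So μ = 2.2.
P(N ≥ 5) = 1 − P(N ≤ 4) ≈ 0.0725.

0.0725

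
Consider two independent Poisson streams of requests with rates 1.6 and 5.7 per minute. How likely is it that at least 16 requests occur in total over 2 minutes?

0.3910

Independent Poisson processes superpose: combined rate λ = 1.6 + 5.7 = 7.3 per minute.
Over the interval, μ = 7.3 × 2 = 14.6 (2 minutes).
P(N ≥ 16) = 1 − P(N ≤ 15) ≈ 0.3910.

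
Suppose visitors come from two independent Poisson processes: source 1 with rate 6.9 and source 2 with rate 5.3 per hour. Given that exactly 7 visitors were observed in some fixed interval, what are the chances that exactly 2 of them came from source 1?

Given the total, each event is independently from source 1 with probability p = λ_1/(λ_1+λ_2) = 6.9/12.2 ≈ 0.5656.
So K ~ Binomial(7, 6.9/12.2): P(K = 2) = C(7,2) · (6.9/12.2)^2 · (5.3/12.2)^5 ≈ 0.1039.

0.1039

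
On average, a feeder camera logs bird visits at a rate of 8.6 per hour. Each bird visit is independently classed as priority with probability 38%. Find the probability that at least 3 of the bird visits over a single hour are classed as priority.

0.6341

Thinning: the bird visits that are classed as priority themselves form a Poisson process with rate 0.38 × 8.6 = 3.268 per hour.
So μ = 3.268.
P(N ≥ 3) = 1 − P(N ≤ 2) ≈ 0.6341.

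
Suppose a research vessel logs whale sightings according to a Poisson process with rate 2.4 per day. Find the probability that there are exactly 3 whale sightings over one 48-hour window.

0.1517

Over the interval, μ = 2.4 × 2 = 4.8 (a 48-hour window = 2 days).
P(N = 3) = e^(−μ) μ^3/3! = e^(−4.8) · 4.8^3/6 ≈ 0.1517.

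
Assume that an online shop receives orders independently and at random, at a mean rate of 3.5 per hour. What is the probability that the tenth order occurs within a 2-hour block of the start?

Over the interval, μ = 3.5 × 2 = 7 (a 2-hour block = 2 hours).
The tenth arrival falls in the interval iff at least 10 events occur there: P(S_10 ≤ t) = P(N ≥ 10) = 1 − P(N ≤ 9) ≈ 0.1695.

0.1695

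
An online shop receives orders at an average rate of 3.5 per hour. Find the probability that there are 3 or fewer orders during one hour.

With mean μ = 3.5 per hour,
P(N ≤ 3) = Σ_{j=0}^{3} e^(−μ) μ^j/j! ≈ 0.5366.

0.5366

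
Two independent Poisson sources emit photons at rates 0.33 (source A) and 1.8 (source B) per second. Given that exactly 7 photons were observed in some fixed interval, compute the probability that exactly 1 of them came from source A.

Given the total, each event is independently from source A with probability p = λ_A/(λ_A+λ_B) = 0.33/2.13 ≈ 0.1549.
So K ~ Binomial(7, 0.33/2.13): P(K = 1) = C(7,1) · (0.33/2.13)^1 · (1.8/2.13)^6 ≈ 0.3950.

0.3950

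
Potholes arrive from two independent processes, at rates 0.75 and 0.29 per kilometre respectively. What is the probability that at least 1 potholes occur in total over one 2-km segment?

Independent Poisson processes superpose: combined rate λ = 0.75 + 0.29 = 1.04 per kilometre.
Over the interval, μ = 1.04 × 2 = 2.08 (a 2-km segment = 2 kilometres).
P(N ≥ 1) = 1 − P(N ≤ 0) ≈ 0.8751.

0.8751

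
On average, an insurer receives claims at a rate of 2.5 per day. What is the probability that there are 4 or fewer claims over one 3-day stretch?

Over the interval, μ = 2.5 × 3 = 7.5 (a 3-day stretch = 3 days).
P(N ≤ 4) = Σ_{j=0}^{4} e^(−μ) μ^j/j! ≈ 0.1321.

0.1321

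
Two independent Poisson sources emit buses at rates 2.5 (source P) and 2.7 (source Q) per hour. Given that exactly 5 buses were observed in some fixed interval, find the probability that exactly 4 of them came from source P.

Given the total, each event is independently from source P with probability p = λ_P/(λ_P+λ_Q) = 2.5/5.2 ≈ 0.4808.
So K ~ Binomial(5, 2.5/5.2): P(K = 4) = C(5,4) · (2.5/5.2)^4 · (2.7/5.2)^1 ≈ 0.1387.

0.1387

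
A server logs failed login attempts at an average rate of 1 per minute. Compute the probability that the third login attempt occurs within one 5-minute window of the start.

0.8753

Over the interval, μ = 1 × 5 = 5 (a 5-minute window = 5 minutes).
The third arrival falls in the interval iff at least 3 events occur there: P(S_3 ≤ t) = P(N ≥ 3) = 1 − P(N ≤ 2) ≈ 0.8753.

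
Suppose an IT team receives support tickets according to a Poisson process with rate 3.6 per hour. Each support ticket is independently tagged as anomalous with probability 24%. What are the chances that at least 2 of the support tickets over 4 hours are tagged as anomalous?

0.8594

Thinning: the support tickets that are tagged as anomalous themselves form a Poisson process with rate 0.24 × 3.6 = 0.864 per hour.
Over the interval, μ = 0.864 × 4 = 3.456 (4 hours).
P(N ≥ 2) = 1 − P(N ≤ 1) ≈ 0.8594.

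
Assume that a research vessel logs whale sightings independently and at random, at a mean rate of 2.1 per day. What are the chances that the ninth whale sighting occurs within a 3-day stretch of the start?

0.1852

Over the interval, μ = 2.1 × 3 = 6.3 (a 3-day stretch = 3 days).
The ninth arrival falls in the interval iff at least 9 events occur there: P(S_9 ≤ t) = P(N ≥ 9) = 1 − P(N ≤ 8) ≈ 0.1852.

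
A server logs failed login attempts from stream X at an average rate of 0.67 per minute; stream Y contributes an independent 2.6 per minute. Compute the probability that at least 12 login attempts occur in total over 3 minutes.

0.2818

Independent Poisson processes superpose: combined rate λ = 0.67 + 2.6 = 3.27 per minute.
Over the interval, μ = 3.27 × 3 = 9.81 (3 minutes).
P(N ≥ 12) = 1 − P(N ≤ 11) ≈ 0.2818.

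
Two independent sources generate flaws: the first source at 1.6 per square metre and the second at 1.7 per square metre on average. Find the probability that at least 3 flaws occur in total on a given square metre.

0.6406

Independent Poisson processes superpose: combined rate λ = 1.6 + 1.7 = 3.3 per square metre.
So μ = 3.3.
P(N ≥ 3) = 1 − P(N ≤ 2) ≈ 0.6406.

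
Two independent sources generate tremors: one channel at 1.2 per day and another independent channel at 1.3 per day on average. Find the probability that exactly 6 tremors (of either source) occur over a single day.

Independent Poisson processes superpose: combined rate λ = 1.2 + 1.3 = 2.5 per day.
So μ = 2.5.
P(N = 6) = e^(−2.5) · 2.5^6/6! ≈ 0.0278.

0.0278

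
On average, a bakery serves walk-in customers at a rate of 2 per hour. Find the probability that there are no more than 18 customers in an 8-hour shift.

0.7423

Over the interval, μ = 2 × 8 = 16 (an 8-hour shift = 8 hours).
P(N ≤ 18) = Σ_{j=0}^{18} e^(−μ) μ^j/j! ≈ 0.7423.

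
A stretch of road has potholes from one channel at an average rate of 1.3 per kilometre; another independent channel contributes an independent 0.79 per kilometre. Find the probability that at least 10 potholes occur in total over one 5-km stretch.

0.5970

Independent Poisson processes superpose: combined rate λ = 1.3 + 0.79 = 2.09 per kilometre.
Over the interval, μ = 2.09 × 5 = 10.45 (a 5-km stretch = 5 kilometres).
P(N ≥ 10) = 1 − P(N ≤ 9) ≈ 0.5970.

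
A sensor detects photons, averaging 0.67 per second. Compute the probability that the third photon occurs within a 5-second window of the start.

0.6505

Over the interval, μ = 0.67 × 5 = 3.35 (a 5-second window = 5 seconds).
The third arrival falls in the interval iff at least 3 events occur there: P(S_3 ≤ t) = P(N ≥ 3) = 1 − P(N ≤ 2) ≈ 0.6505.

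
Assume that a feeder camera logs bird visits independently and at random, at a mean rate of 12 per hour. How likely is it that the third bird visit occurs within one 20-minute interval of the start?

Over the interval, μ = 12 × 1/3 = 4 (a 20-minute interval = 1/3 hours).
The third arrival falls in the interval iff at least 3 events occur there: P(S_3 ≤ t) = P(N ≥ 3) = 1 − P(N ≤ 2) ≈ 0.7619.

0.7619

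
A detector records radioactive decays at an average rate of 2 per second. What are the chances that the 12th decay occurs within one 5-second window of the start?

Over the interval, μ = 2 × 5 = 10 (a 5-second window = 5 seconds).
The 12th arrival falls in the interval iff at least 12 events occur there: P(S_12 ≤ t) = P(N ≥ 12) = 1 − P(N ≤ 11) ≈ 0.3032.

0.3032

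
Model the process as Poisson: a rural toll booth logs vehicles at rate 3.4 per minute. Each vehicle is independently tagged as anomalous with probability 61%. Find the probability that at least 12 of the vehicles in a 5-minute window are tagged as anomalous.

0.3460

Thinning: the vehicles that are tagged as anomalous themselves form a Poisson process with rate 0.61 × 3.4 = 2.074 per minute.
Over the interval, μ = 2.074 × 5 = 10.37 (a 5-minute window = 5 minutes).
P(N ≥ 12) = 1 − P(N ≤ 11) ≈ 0.3460.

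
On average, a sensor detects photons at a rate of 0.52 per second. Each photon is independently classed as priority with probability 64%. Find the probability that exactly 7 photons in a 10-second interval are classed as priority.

Thinning: the photons that are classed as priority themselves form a Poisson process with rate 0.64 × 0.52 = 0.3328 per second.
Over the interval, μ = 0.3328 × 10 = 3.328 (a 10-second interval = 10 seconds).
P(N = 7) = e^(−3.328) · 3.328^7/7! ≈ 0.0322.

0.0322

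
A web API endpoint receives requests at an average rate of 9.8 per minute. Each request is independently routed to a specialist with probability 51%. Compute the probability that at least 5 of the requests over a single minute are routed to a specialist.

Thinning: the requests that are routed to a specialist themselves form a Poisson process with rate 0.51 × 9.8 = 4.998 per minute.
So μ = 4.998.
P(N ≥ 5) = 1 − P(N ≤ 4) ≈ 0.5592.

0.5592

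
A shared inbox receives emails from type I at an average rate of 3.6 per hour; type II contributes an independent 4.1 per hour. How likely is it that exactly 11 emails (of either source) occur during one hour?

Independent Poisson processes superpose: combined rate λ = 3.6 + 4.1 = 7.7 per hour.
So μ = 7.7.
P(N = 11) = e^(−7.7) · 7.7^11/11! ≈ 0.0640.

0.0640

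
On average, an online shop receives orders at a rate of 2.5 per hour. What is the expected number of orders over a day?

60

E[N] = λt = 2.5 × 24 = 60 (a day = 24 hours).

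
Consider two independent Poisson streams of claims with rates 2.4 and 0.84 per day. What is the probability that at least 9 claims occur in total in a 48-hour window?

Independent Poisson processes superpose: combined rate λ = 2.4 + 0.84 = 3.24 per day.
Over the interval, μ = 3.24 × 2 = 6.48 (a 48-hour window = 2 days).
P(N ≥ 9) = 1 − P(N ≤ 8) ≈ 0.2061.

0.2061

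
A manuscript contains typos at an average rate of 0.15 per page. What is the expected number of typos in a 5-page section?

0.75

E[N] = λt = 0.15 × 5 = 0.75 (a 5-page section = 5 pages).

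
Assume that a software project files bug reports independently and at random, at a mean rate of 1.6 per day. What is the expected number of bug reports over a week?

11.2

E[N] = λt = 1.6 × 7 = 11.2 (a week = 7 days).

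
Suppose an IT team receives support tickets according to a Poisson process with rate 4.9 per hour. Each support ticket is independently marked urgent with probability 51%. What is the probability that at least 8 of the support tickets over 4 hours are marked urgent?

0.7794

Thinning: the support tickets that are marked urgent themselves form a Poisson process with rate 0.51 × 4.9 = 2.499 per hour.
Over the interval, μ = 2.499 × 4 = 9.996 (4 hours).
P(N ≥ 8) = 1 − P(N ≤ 7) ≈ 0.7794.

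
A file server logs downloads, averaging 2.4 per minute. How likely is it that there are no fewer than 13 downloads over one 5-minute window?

Over the interval, μ = 2.4 × 5 = 12 (a 5-minute window = 5 minutes).
P(N ≥ 13) = 1 − P(N ≤ 12) = 1 − Σ_{j=0}^{12} e^(−μ) μ^j/j! ≈ 0.4240.

0.4240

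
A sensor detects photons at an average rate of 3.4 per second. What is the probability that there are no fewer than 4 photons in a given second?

With mean μ = 3.4 per second,
P(N ≥ 4) = 1 − P(N ≤ 3) = 1 − Σ_{j=0}^{3} e^(−μ) μ^j/j! ≈ 0.4416.

0.4416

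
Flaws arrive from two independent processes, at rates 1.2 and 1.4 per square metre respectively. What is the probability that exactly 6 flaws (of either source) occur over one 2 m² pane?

Independent Poisson processes superpose: combined rate λ = 1.2 + 1.4 = 2.6 per square metre.
Over the interval, μ = 2.6 × 2 = 5.2 (a 2 m² pane = 2 square metres).
P(N = 6) = e^(−5.2) · 5.2^6/6! ≈ 0.1515.

0.1515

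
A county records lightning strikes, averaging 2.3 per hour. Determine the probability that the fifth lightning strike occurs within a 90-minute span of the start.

Over the interval, μ = 2.3 × 1.5 = 3.45 (a 90-minute span = 1.5 hours).
The fifth arrival falls in the interval iff at least 5 events occur there: P(S_5 ≤ t) = P(N ≥ 5) = 1 − P(N ≤ 4) ≈ 0.2651.

0.2651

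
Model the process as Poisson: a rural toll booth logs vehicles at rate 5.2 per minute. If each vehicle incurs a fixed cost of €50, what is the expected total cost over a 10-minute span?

E[N] = 5.2 × 10 = 52 (a 10-minute span = 10 minutes); E[cost] = 52 × €50 = €2600.

€2600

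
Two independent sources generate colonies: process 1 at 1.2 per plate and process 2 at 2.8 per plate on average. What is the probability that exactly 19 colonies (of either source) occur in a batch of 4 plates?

Independent Poisson processes superpose: combined rate λ = 1.2 + 2.8 = 4 per plate.
Over the interval, μ = 4 × 4 = 16 (a batch of 4 plates = 4 plates).
P(N = 19) = e^(−16) · 16^19/19! ≈ 0.0699.

0.0699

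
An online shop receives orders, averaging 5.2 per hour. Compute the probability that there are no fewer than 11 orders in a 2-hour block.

Over the interval, μ = 5.2 × 2 = 10.4 (a 2-hour block = 2 hours).
P(N ≥ 11) = 1 − P(N ≤ 10) = 1 − Σ_{j=0}^{10} e^(−μ) μ^j/j! ≈ 0.4669.

0.4669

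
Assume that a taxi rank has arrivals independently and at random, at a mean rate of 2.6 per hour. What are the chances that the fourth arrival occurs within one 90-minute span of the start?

0.5468

Over the interval, μ = 2.6 × 1.5 = 3.9 (a 90-minute span = 1.5 hours).
The fourth arrival falls in the interval iff at least 4 events occur there: P(S_4 ≤ t) = P(N ≥ 4) = 1 − P(N ≤ 3) ≈ 0.5468.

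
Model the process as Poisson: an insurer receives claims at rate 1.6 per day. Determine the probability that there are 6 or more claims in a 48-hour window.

Over the interval, μ = 1.6 × 2 = 3.2 (a 48-hour window = 2 days).
P(N ≥ 6) = 1 − P(N ≤ 5) = 1 − Σ_{j=0}^{5} e^(−μ) μ^j/j! ≈ 0.1054.

0.1054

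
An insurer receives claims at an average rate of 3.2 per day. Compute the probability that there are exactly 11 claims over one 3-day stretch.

0.1083

Over the interval, μ = 3.2 × 3 = 9.6 (a 3-day stretch = 3 days).
P(N = 11) = e^(−μ) μ^11/11! = e^(−9.6) · 9.6^11/39916800 ≈ 0.1083.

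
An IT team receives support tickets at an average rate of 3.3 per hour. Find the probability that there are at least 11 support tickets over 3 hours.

0.4045

Over the interval, μ = 3.3 × 3 = 9.9 (3 hours).
P(N ≥ 11) = 1 − P(N ≤ 10) = 1 − Σ_{j=0}^{10} e^(−μ) μ^j/j! ≈ 0.4045.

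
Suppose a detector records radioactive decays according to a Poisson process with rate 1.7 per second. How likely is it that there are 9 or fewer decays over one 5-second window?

Over the interval, μ = 1.7 × 5 = 8.5 (a 5-second window = 5 seconds).
P(N ≤ 9) = Σ_{j=0}^{9} e^(−μ) μ^j/j! ≈ 0.6530.

0.6530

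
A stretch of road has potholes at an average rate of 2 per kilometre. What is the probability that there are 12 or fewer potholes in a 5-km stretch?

0.7916

Over the interval, μ = 2 × 5 = 10 (a 5-km stretch = 5 kilometres).
P(N ≤ 12) = Σ_{j=0}^{12} e^(−μ) μ^j/j! ≈ 0.7916.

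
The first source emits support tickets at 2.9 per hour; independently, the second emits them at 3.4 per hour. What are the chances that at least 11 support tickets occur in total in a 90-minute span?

Independent Poisson processes superpose: combined rate λ = 2.9 + 3.4 = 6.3 per hour.
Over the interval, μ = 6.3 × 1.5 = 9.45 (a 90-minute span = 1.5 hours).
P(N ≥ 11) = 1 − P(N ≤ 10) ≈ 0.3485.

0.3485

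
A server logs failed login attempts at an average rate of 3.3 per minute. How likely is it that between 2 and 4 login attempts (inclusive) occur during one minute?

0.6040

With mean μ = 3.3 per minute,
P(2 ≤ N ≤ 4) = Σ_{j=2}^{4} e^(−3.3) · 3.3^j/j! ≈ 0.6040.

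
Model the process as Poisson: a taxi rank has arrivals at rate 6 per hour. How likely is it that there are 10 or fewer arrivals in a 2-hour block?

0.3472

Over the interval, μ = 6 × 2 = 12 (a 2-hour block = 2 hours).
P(N ≤ 10) = Σ_{j=0}^{10} e^(−μ) μ^j/j! ≈ 0.3472.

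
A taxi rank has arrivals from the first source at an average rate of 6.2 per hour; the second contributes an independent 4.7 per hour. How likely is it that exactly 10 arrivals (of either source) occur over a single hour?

0.1204

Independent Poisson processes superpose: combined rate λ = 6.2 + 4.7 = 10.9 per hour.
So μ = 10.9.
P(N = 10) = e^(−10.9) · 10.9^10/10! ≈ 0.1204.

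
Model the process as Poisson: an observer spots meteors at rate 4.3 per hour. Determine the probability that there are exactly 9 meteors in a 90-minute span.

Over the interval, μ = 4.3 × 1.5 = 6.45 (a 90-minute span = 1.5 hours).
P(N = 9) = e^(−μ) μ^9/9! = e^(−6.45) · 6.45^9/362880 ≈ 0.0842.

0.0842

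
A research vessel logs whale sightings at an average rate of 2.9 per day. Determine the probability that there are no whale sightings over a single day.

0.0550

With mean μ = 2.9 per day,
P(N = 0) = e^(−μ) μ^0/0! = e^(−2.9) · 2.9^0/1 ≈ 0.0550.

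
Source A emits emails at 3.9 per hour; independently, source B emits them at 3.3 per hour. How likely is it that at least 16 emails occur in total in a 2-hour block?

Independent Poisson processes superpose: combined rate λ = 3.9 + 3.3 = 7.2 per hour.
Over the interval, μ = 7.2 × 2 = 14.4 (a 2-hour block = 2 hours).
P(N ≥ 16) = 1 − P(N ≤ 15) ≈ 0.3707.

0.3707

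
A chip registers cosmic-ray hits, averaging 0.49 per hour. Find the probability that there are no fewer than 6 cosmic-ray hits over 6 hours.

Over the interval, μ = 0.49 × 6 = 2.94 (6 hours).
P(N ≥ 6) = 1 − P(N ≤ 5) = 1 − Σ_{j=0}^{5} e^(−μ) μ^j/j! ≈ 0.0780.

0.0780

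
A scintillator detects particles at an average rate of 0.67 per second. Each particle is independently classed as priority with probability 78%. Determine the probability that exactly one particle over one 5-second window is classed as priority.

Thinning: the particles that are classed as priority themselves form a Poisson process with rate 0.78 × 0.67 = 0.5226 per second.
Over the interval, μ = 0.5226 × 5 = 2.613 (a 5-second window = 5 seconds).
P(N = 1) = e^(−2.613) · 2.613^1/1! ≈ 0.1916.

0.1916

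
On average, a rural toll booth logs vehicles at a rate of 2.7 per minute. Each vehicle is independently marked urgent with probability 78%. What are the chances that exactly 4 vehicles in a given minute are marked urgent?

Thinning: the vehicles that are marked urgent themselves form a Poisson process with rate 0.78 × 2.7 = 2.106 per minute.
So μ = 2.106.
P(N = 4) = e^(−2.106) · 2.106^4/4! ≈ 0.0998.

0.0998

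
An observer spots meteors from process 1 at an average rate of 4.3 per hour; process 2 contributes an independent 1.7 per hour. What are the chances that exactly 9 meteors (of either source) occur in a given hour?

0.0688

Independent Poisson processes superpose: combined rate λ = 4.3 + 1.7 = 6 per hour.
So μ = 6.
P(N = 9) = e^(−6) · 6^9/9! ≈ 0.0688.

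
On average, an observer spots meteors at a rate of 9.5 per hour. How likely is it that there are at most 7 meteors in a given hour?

0.2687

With mean μ = 9.5 per hour,
P(N ≤ 7) = Σ_{j=0}^{7} e^(−μ) μ^j/j! ≈ 0.2687.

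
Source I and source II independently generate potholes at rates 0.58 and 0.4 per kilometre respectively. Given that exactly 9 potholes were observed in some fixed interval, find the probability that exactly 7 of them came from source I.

Given the total, each event is independently from source I with probability p = λ_I/(λ_I+λ_II) = 0.58/0.98 ≈ 0.5918.
So K ~ Binomial(9, 0.58/0.98): P(K = 7) = C(9,7) · (0.58/0.98)^7 · (0.4/0.98)^2 ≈ 0.1525.

0.1525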